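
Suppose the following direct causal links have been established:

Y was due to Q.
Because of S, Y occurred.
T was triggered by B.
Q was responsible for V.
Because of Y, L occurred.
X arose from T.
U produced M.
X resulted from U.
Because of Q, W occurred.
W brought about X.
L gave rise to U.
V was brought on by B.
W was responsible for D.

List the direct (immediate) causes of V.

B, Q

B, Q → V with nothing further upstream stated.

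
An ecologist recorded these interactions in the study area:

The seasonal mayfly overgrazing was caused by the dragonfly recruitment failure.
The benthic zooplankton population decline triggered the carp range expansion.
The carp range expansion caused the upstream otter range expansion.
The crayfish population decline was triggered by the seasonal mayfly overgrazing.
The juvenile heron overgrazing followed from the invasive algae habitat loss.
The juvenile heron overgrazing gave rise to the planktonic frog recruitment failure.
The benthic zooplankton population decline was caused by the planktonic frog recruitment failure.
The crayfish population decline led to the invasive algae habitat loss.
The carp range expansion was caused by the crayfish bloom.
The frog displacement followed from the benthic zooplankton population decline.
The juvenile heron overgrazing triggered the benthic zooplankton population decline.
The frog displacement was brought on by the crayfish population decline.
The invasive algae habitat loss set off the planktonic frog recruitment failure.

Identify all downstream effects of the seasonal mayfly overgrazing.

Direct effects: the crayfish population decline.
2 steps out: the invasive algae habitat loss, the frog displacement.
3 steps out: the juvenile heron overgrazing, the planktonic frog recruitment failure.
4 steps out: the benthic zooplankton population decline.
5 steps out: the carp range expansion.
6 steps out: the upstream otter range expansion.
Not reachable from it: the dragonfly recruitment failure, the crayfish bloom.

the benthic zooplankton population decline, the carp range expansion, the crayfish population decline, the frog displacement, the invasive algae habitat loss, the juvenile heron overgrazing, the planktonic frog recruitment failure, the upstream otter range expansion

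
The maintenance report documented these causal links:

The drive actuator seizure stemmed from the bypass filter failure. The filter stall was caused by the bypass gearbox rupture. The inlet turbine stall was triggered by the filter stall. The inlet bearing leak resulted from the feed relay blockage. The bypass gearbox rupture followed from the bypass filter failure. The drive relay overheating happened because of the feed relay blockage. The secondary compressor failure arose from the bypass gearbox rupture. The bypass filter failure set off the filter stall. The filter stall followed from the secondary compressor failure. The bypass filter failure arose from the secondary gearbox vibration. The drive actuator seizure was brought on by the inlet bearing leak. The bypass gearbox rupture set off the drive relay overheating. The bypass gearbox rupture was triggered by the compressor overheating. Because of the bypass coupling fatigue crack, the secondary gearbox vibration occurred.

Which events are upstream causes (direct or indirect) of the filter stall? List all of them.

the bypass coupling fatigue crack, the bypass filter failure, the bypass gearbox rupture, the compressor overheating, the secondary compressor failure, the secondary gearbox vibration

Immediate causes of the filter stall: the bypass filter failure, the bypass gearbox rupture, the secondary compressor failure.
Further upstream: the bypass coupling fatigue crack, the secondary gearbox vibration, the compressor overheating.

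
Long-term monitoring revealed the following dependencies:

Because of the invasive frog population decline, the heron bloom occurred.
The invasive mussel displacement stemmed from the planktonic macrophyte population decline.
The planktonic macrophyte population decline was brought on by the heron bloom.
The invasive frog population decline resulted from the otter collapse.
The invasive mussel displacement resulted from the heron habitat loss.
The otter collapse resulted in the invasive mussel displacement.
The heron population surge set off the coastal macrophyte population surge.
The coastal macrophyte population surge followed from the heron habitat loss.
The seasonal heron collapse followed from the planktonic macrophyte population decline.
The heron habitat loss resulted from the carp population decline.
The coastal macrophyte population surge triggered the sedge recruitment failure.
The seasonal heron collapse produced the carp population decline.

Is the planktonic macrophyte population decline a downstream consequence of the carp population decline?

No

The carp population decline leads to the heron habitat loss, the coastal macrophyte population surge, the invasive mussel displacement, the sedge recruitment failure; the planktonic macrophyte population decline is not among them.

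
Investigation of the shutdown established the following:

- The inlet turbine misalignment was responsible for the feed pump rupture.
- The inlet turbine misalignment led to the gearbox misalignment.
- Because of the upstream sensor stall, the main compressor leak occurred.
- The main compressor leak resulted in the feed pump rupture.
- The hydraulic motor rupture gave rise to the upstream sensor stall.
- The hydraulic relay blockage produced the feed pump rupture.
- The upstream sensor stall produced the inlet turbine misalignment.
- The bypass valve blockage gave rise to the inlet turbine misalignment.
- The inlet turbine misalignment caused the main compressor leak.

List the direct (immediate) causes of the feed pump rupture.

the hydraulic relay blockage, the inlet turbine misalignment, the main compressor leak

Upstream contributors include the bypass valve blockage, the hydraulic motor rupture, the upstream sensor stall, but only the hydraulic relay blockage, the inlet turbine misalignment, the main compressor leak feed directly into the feed pump rupture.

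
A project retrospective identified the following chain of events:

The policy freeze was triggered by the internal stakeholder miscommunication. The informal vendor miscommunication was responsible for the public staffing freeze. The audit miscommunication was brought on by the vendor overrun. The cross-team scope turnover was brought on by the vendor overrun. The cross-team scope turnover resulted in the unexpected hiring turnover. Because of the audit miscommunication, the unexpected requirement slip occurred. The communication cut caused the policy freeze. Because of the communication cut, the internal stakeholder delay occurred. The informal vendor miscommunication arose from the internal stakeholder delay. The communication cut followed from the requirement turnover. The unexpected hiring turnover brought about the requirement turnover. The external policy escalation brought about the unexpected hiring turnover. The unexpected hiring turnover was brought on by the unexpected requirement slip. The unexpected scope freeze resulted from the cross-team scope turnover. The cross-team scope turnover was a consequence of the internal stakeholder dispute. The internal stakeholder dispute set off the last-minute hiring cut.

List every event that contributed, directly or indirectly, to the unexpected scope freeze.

the cross-team scope turnover, the internal stakeholder dispute, the vendor overrun

Immediate cause of the unexpected scope freeze: the cross-team scope turnover.
Further upstream: the vendor overrun, the internal stakeholder dispute.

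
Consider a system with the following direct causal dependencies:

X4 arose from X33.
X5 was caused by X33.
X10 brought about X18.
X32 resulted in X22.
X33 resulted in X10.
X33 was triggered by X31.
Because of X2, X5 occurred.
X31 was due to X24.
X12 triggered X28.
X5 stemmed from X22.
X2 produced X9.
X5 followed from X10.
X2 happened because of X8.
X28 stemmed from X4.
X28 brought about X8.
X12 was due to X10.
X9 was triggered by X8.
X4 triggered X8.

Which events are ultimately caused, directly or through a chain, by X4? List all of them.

X2, X28, X5, X8, X9

Direct effects: X28, X8.
2 steps out: X2, X9.
3 steps out: X5.
Not reachable from it: X24, X31, X33, X32, X10, X12, X18, X22.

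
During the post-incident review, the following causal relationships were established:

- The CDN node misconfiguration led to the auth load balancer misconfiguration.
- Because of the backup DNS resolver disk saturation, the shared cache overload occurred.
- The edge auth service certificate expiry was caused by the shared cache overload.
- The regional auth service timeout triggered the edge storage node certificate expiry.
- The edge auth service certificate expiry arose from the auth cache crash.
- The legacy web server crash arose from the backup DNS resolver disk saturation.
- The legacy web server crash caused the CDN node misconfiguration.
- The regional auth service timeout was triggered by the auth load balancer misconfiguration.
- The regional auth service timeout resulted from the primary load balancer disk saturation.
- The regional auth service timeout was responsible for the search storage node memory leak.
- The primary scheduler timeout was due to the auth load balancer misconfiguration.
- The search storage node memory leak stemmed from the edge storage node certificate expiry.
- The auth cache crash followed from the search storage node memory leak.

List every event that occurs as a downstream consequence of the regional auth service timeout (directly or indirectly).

Direct effects: the edge storage node certificate expiry, the search storage node memory leak.
2 steps out: the auth cache crash.
3 steps out: the edge auth service certificate expiry.
Not reachable from it: the backup DNS resolver disk saturation, the legacy web server crash, the CDN node misconfiguration, the auth load balancer misconfiguration, the shared cache overload, the primary load balancer disk saturation, the primary scheduler timeout.

the auth cache crash, the edge auth service certificate expiry, the edge storage node certificate expiry, the search storage node memory leak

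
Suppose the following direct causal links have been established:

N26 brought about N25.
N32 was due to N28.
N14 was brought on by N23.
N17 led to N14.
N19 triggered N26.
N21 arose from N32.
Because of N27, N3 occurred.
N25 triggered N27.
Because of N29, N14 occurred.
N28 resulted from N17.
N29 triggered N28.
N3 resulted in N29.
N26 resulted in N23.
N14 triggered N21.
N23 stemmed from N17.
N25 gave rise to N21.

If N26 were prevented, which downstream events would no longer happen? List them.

N25, N27, N29, N3

Downstream of N26: N25, N27, N3, N29, N23, N28, N32, N14, N21.
Of those, still caused via another path: N23, N28, N32, N14, N21.
The remainder have no surviving cause.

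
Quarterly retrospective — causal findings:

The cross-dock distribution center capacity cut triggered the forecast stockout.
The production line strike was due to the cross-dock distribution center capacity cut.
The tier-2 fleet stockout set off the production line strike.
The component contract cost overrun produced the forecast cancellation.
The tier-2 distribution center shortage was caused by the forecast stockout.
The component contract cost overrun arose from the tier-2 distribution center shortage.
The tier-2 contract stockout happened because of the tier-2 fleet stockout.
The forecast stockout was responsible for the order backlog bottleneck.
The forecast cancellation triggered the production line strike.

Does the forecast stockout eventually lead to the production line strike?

There is a causal chain: the forecast stockout → the tier-2 distribution center shortage → the component contract cost overrun → the forecast cancellation → the production line strike.

Yes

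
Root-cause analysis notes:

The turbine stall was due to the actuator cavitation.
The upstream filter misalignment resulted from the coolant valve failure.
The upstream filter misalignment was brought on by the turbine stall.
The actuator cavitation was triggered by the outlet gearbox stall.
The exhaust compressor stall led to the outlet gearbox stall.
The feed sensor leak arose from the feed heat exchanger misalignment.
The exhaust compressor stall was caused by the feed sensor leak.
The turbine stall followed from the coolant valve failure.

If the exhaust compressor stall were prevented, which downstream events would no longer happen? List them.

Downstream of the exhaust compressor stall: the outlet gearbox stall, the actuator cavitation, the turbine stall, the upstream filter misalignment.
Of those, still caused via another path: the turbine stall, the upstream filter misalignment.
The remainder have no surviving cause.

the actuator cavitation, the outlet gearbox stall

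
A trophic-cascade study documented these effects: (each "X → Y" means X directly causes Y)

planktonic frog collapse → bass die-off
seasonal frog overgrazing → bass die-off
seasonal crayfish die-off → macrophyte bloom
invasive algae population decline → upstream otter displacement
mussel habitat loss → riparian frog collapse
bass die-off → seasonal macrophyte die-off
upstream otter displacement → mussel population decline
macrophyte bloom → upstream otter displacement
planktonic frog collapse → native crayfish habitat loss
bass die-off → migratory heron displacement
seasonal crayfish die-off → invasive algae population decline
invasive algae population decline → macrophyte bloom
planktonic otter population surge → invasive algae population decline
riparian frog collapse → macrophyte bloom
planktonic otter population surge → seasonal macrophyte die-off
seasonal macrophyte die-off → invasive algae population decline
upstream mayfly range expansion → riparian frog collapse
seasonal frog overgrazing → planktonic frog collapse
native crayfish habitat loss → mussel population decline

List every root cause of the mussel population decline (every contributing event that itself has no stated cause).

Tracing upstream from the mussel population decline: the mussel population decline ← the native crayfish habitat loss ← the planktonic frog collapse ← the seasonal frog overgrazing.
A separate upstream branch: the mussel population decline ← the upstream otter displacement ← the macrophyte bloom ← the riparian frog collapse ← the mussel habitat loss.
A separate upstream branch: the mussel population decline ← the upstream otter displacement ← the macrophyte bloom ← the riparian frog collapse ← the upstream mayfly range expansion.
A separate upstream branch: the mussel population decline ← the upstream otter displacement ← the invasive algae population decline ← the planktonic otter population surge.
A separate upstream branch: the mussel population decline ← the upstream otter displacement ← the invasive algae population decline ← the seasonal crayfish die-off.
Each of those chain origins has no stated cause.

the mussel habitat loss, the planktonic otter population surge, the seasonal crayfish die-off, the seasonal frog overgrazing, the upstream mayfly range expansion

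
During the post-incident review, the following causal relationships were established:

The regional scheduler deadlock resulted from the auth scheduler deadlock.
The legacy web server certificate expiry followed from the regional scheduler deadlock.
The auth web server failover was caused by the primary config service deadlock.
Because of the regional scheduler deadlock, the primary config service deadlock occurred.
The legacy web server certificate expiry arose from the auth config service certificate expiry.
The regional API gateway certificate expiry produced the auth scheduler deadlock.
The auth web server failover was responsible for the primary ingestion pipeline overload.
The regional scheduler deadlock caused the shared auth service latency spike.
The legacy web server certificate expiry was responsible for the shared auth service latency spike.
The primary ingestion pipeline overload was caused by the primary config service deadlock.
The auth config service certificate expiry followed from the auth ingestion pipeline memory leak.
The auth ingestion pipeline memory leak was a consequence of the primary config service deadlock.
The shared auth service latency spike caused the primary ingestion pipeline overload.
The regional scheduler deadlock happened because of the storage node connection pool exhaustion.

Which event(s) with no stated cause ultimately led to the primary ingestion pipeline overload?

the regional API gateway certificate expiry, the storage node connection pool exhaustion

Tracing upstream from the primary ingestion pipeline overload: the primary ingestion pipeline overload ← the primary config service deadlock ← the regional scheduler deadlock ← the auth scheduler deadlock ← the regional API gateway certificate expiry.
A separate upstream branch: the primary ingestion pipeline overload ← the primary config service deadlock ← the regional scheduler deadlock ← the storage node connection pool exhaustion.
Each of those chain origins has no stated cause.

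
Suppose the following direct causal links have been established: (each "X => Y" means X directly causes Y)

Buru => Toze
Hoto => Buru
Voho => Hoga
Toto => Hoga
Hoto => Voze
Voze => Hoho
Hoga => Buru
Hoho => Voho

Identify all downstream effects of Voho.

Direct effects: Hoga.
2 steps out: Buru.
3 steps out: Toze.
Not reachable from it: Hoto, Voze, Hoho, Toto.

Buru, Hoga, Toze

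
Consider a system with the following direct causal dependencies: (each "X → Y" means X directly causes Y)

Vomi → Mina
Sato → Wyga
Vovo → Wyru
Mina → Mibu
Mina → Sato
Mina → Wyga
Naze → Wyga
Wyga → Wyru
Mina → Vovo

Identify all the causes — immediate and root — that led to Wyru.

Immediate causes of Wyru: Vovo, Wyga.
Further upstream: Vomi, Mina, Sato, Naze.

Mina, Naze, Sato, Vomi, Vovo, Wyga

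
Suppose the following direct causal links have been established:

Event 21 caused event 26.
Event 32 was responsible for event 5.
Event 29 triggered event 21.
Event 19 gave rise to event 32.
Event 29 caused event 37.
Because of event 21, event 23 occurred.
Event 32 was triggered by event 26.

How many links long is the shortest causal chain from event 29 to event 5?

4

Shortest chain: event 29 → event 21 → event 26 → event 32 → event 5.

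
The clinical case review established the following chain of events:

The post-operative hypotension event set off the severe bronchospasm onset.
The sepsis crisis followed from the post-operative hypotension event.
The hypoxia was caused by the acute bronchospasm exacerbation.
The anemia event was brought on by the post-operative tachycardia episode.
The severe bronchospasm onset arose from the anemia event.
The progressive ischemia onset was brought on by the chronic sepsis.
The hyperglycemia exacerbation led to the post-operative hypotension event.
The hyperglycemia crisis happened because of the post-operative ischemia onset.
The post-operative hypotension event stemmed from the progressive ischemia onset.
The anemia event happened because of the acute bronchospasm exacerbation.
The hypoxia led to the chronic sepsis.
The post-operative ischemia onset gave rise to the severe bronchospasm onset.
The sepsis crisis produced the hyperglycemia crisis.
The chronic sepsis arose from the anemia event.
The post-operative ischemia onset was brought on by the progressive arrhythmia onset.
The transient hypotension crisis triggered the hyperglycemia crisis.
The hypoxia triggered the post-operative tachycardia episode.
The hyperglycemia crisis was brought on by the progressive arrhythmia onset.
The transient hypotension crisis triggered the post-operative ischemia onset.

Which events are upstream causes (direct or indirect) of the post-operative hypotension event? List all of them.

Immediate causes of the post-operative hypotension event: the hyperglycemia exacerbation, the progressive ischemia onset.
Further upstream: the acute bronchospasm exacerbation, the hypoxia, the post-operative tachycardia episode, the anemia event, the chronic sepsis.

the acute bronchospasm exacerbation, the anemia event, the chronic sepsis, the hyperglycemia exacerbation, the hypoxia, the post-operative tachycardia episode, the progressive ischemia onset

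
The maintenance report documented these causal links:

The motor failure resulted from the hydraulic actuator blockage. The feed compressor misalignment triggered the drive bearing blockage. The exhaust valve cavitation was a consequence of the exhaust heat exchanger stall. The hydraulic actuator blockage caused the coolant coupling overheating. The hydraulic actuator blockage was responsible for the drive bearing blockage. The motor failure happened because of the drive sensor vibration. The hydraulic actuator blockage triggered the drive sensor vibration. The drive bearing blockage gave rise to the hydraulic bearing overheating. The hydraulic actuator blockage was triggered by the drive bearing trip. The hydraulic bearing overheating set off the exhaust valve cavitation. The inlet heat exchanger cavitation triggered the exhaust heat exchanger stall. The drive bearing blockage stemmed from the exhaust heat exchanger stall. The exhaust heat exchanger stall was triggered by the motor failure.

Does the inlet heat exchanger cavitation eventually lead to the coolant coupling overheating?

The inlet heat exchanger cavitation leads to the exhaust heat exchanger stall, the drive bearing blockage, the hydraulic bearing overheating, the exhaust valve cavitation; the coolant coupling overheating is not among them.

No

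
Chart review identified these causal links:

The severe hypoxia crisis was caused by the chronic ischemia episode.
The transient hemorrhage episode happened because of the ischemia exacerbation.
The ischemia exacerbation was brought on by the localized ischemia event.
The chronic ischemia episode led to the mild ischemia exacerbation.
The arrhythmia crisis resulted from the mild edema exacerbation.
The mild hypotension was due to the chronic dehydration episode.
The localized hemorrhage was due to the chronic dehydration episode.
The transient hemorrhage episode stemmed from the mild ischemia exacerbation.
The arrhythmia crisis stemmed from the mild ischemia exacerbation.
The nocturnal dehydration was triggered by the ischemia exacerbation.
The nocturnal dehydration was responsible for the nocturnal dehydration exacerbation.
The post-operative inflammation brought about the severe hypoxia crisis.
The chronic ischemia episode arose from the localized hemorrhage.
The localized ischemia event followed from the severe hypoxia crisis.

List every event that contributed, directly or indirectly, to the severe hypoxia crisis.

Immediate causes of the severe hypoxia crisis: the chronic ischemia episode, the post-operative inflammation.
Further upstream: the chronic dehydration episode, the localized hemorrhage.

the chronic dehydration episode, the chronic ischemia episode, the localized hemorrhage, the post-operative inflammation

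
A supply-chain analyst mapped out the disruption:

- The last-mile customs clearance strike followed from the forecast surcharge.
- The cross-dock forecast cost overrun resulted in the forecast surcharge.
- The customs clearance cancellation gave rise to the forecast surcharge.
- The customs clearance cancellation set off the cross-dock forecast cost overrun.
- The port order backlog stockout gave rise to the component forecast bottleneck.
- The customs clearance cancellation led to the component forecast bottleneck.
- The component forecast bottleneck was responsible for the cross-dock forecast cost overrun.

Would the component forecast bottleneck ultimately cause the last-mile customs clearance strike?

There is a causal chain: the component forecast bottleneck → the cross-dock forecast cost overrun → the forecast surcharge → the last-mile customs clearance strike.

Yes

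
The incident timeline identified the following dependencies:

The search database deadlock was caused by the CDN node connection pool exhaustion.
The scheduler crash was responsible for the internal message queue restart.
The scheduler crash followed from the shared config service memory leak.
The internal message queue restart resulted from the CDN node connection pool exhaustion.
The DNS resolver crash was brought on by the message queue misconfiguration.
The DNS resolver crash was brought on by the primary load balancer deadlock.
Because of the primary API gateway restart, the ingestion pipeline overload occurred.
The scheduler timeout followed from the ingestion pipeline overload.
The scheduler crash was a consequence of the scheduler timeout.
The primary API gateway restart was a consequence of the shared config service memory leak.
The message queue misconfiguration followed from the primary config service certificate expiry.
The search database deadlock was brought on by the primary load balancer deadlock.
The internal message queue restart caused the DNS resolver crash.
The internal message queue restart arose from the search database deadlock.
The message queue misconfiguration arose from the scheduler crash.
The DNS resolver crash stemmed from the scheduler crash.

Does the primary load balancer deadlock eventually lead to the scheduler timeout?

No

The primary load balancer deadlock leads to the search database deadlock, the internal message queue restart, the DNS resolver crash; the scheduler timeout is not among them.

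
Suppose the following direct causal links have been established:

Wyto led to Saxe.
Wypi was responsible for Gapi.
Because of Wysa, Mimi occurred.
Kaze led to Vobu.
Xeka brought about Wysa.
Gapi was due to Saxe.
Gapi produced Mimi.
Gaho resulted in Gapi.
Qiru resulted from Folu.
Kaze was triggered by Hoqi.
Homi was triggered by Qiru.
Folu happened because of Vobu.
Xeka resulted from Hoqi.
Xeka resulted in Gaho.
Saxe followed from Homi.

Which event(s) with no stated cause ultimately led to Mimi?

Hoqi, Wypi, Wyto

Tracing upstream from Mimi: Mimi ← Wysa ← Xeka ← Hoqi.
A separate upstream branch: Mimi ← Gapi ← Saxe ← Wyto.
A separate upstream branch: Mimi ← Gapi ← Wypi.
Each of those chain origins has no stated cause.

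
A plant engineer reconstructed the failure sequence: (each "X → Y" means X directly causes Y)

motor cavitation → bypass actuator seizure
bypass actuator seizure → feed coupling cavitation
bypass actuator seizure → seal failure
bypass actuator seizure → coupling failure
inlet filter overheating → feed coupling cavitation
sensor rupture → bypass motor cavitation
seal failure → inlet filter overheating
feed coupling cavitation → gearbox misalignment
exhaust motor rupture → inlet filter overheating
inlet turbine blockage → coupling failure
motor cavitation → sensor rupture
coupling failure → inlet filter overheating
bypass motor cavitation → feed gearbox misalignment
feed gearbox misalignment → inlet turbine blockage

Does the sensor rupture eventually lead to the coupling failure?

There is a causal chain: the sensor rupture → the bypass motor cavitation → the feed gearbox misalignment → the inlet turbine blockage → the coupling failure.

Yes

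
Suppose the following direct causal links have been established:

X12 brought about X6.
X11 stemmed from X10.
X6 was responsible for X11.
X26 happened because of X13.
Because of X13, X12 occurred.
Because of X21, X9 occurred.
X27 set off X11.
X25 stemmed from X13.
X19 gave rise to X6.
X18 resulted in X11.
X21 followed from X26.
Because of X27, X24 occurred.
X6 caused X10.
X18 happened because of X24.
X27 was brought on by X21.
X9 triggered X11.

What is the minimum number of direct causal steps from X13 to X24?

Shortest chain: X13 → X26 → X21 → X27 → X24.

4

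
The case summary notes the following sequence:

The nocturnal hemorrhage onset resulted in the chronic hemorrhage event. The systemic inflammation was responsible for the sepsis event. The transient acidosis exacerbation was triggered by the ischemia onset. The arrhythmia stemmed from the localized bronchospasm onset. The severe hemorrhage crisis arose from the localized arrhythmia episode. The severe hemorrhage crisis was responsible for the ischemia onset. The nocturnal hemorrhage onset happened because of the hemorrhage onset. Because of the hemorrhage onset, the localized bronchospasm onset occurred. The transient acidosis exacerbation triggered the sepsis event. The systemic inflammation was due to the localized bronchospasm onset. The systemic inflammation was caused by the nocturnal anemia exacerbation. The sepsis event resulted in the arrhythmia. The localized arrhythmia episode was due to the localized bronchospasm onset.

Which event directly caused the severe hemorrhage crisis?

Upstream contributors include the hemorrhage onset, the localized bronchospasm onset, but only the localized arrhythmia episode feeds directly into the severe hemorrhage crisis.

the localized arrhythmia episode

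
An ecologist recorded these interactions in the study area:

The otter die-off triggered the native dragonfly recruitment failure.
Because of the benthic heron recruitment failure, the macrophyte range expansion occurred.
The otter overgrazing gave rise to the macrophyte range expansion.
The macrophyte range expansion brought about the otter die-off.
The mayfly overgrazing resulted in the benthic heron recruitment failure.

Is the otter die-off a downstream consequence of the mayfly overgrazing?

Yes

There is a causal chain: the mayfly overgrazing → the benthic heron recruitment failure → the macrophyte range expansion → the otter die-off.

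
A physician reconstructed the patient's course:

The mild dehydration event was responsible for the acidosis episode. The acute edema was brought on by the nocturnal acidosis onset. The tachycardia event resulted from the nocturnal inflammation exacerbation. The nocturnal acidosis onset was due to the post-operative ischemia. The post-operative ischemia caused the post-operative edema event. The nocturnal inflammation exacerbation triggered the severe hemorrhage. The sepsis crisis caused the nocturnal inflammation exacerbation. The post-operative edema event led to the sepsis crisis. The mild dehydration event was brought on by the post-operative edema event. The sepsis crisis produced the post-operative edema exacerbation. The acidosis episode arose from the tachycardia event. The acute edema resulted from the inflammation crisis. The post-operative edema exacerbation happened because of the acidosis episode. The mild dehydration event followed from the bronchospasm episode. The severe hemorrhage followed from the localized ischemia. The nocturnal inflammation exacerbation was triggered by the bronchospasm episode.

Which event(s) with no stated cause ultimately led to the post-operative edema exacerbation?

the bronchospasm episode, the post-operative ischemia

Tracing upstream from the post-operative edema exacerbation: the post-operative edema exacerbation ← the sepsis crisis ← the post-operative edema event ← the post-operative ischemia.
A separate upstream branch: the post-operative edema exacerbation ← the acidosis episode ← the mild dehydration event ← the bronchospasm episode.
Each of those chain origins has no stated cause.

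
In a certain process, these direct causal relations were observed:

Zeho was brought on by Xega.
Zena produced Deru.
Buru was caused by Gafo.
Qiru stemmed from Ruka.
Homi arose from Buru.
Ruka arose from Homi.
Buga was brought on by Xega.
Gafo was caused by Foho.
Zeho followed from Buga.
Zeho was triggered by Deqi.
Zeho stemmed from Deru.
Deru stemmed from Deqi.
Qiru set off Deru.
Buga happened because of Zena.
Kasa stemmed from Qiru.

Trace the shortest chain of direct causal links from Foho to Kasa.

Foho → Gafo → Buru → Homi → Ruka → Qiru → Kasa

Foho → Gafo
Gafo → Buru
Buru → Homi
Homi → Ruka
Ruka → Qiru
Qiru → Kasa
Length: 6 steps.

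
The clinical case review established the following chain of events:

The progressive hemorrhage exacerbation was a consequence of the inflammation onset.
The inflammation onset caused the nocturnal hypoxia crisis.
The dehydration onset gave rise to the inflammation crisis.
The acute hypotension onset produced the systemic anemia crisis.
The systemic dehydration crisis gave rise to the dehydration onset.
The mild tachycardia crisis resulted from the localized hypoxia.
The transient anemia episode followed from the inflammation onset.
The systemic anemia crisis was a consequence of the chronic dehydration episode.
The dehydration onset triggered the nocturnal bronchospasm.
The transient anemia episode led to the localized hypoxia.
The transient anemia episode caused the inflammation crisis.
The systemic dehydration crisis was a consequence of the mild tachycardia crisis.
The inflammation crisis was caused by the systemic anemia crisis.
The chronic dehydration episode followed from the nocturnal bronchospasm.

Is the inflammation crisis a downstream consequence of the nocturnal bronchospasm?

There is a causal chain: the nocturnal bronchospasm → the chronic dehydration episode → the systemic anemia crisis → the inflammation crisis.

Yes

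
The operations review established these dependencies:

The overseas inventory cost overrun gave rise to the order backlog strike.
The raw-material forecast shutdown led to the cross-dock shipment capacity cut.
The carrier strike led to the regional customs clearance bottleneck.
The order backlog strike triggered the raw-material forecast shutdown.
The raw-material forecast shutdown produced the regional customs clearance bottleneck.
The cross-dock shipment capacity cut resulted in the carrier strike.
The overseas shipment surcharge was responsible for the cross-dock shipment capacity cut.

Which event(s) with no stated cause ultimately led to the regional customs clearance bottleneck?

the overseas inventory cost overrun, the overseas shipment surcharge

Tracing upstream from the regional customs clearance bottleneck: the regional customs clearance bottleneck ← the raw-material forecast shutdown ← the order backlog strike ← the overseas inventory cost overrun.
A separate upstream branch: the regional customs clearance bottleneck ← the carrier strike ← the cross-dock shipment capacity cut ← the overseas shipment surcharge.
Each of those chain origins has no stated cause.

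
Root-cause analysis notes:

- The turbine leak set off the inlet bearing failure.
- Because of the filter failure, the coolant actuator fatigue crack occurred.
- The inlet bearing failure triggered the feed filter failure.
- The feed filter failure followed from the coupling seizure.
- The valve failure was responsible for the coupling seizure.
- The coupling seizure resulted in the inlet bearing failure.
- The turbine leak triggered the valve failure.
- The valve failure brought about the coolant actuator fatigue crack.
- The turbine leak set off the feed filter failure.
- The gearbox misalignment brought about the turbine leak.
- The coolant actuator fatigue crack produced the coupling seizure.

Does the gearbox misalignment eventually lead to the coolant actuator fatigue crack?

There is a causal chain: the gearbox misalignment → the turbine leak → the valve failure → the coolant actuator fatigue crack.

Yes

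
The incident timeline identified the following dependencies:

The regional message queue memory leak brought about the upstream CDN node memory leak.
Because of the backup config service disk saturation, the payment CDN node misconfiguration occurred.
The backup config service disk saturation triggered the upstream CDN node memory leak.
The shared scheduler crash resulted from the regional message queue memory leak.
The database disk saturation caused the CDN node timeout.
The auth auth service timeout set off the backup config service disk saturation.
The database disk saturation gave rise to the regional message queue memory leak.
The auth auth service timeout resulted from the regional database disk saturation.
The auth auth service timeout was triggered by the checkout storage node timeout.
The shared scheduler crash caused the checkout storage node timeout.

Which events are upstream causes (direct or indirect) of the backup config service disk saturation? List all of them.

the auth auth service timeout, the checkout storage node timeout, the database disk saturation, the regional database disk saturation, the regional message queue memory leak, the shared scheduler crash

Immediate cause of the backup config service disk saturation: the auth auth service timeout.
Further upstream: the database disk saturation, the regional message queue memory leak, the shared scheduler crash, the regional database disk saturation, the checkout storage node timeout.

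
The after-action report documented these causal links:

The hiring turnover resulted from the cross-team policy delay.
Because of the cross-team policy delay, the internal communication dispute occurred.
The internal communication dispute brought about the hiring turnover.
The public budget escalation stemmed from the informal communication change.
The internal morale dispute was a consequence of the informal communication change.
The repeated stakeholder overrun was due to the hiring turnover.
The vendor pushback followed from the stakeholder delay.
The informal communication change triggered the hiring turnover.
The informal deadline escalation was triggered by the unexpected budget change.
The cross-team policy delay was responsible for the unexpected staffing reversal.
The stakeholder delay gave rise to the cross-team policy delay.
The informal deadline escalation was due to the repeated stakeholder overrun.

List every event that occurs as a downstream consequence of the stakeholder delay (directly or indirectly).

the cross-team policy delay, the hiring turnover, the informal deadline escalation, the internal communication dispute, the repeated stakeholder overrun, the unexpected staffing reversal, the vendor pushback

Direct effects: the cross-team policy delay, the vendor pushback.
2 steps out: the unexpected staffing reversal, the internal communication dispute, the hiring turnover.
3 steps out: the repeated stakeholder overrun.
4 steps out: the informal deadline escalation.
Not reachable from it: the informal communication change, the internal morale dispute, the public budget escalation, the unexpected budget change.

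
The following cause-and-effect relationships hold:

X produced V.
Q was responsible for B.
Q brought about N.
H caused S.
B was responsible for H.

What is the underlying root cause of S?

Tracing upstream from S: S ← H ← B ← Q.
Q has no stated cause, so it is the root.

Q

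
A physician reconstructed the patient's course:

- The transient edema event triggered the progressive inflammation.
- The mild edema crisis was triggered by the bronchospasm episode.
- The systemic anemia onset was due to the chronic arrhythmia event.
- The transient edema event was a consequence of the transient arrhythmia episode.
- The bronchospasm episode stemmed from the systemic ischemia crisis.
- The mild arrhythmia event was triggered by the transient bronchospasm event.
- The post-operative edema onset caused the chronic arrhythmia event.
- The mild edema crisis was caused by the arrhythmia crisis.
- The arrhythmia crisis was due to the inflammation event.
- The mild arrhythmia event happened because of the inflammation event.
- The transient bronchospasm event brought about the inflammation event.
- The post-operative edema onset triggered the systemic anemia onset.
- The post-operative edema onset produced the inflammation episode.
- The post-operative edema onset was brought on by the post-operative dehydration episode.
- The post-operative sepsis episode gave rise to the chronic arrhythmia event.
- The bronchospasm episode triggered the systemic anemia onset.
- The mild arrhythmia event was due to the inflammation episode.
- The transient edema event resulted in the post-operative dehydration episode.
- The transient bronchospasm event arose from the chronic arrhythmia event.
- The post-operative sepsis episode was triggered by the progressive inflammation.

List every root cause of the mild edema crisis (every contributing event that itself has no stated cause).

the systemic ischemia crisis, the transient arrhythmia episode

Tracing upstream from the mild edema crisis: the mild edema crisis ← the arrhythmia crisis ← the inflammation event ← the transient bronchospasm event ← the chronic arrhythmia event ← the post-operative sepsis episode ← the progressive inflammation ← the transient edema event ← the transient arrhythmia episode.
A separate upstream branch: the mild edema crisis ← the bronchospasm episode ← the systemic ischemia crisis.
Each of those chain origins has no stated cause.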